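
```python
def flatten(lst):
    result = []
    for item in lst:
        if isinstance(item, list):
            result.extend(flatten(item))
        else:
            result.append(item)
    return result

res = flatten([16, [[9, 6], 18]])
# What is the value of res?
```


flatten([16, [[9, 6], 18]])
Processing each element:
  16 is not a list -> append 16
  [[9, 6], 18] is a list -> flatten recursively -> [9, 6, 18]
= [16, 9, 6, 18]


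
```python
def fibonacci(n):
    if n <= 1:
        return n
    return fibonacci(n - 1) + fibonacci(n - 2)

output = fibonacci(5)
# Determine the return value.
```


fibonacci(5)
= fibonacci(4) + fibonacci(3)
= (fibonacci(3) + fibonacci(2)) + fibonacci(3)
Computing bottom-up: fibonacci(0)=0, fibonacci(1)=1, fibonacci(2)=1, fibonacci(3)=2, fibonacci(4)=3, fibonacci(5)=5
= 5


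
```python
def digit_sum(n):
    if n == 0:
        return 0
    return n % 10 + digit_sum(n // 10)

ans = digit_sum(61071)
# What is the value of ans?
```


digit_sum(61071)
= 1 + digit_sum(6107)
= 1 + 7 + digit_sum(610)
= 1 + 7 + 0 + digit_sum(61)
= 1 + 7 + 0 + 1 + digit_sum(6)
= 1 + 7 + 0 + 1 + 6 + digit_sum(0)
= 1 + 7 + 0 + 1 + 6 + 0
= 15


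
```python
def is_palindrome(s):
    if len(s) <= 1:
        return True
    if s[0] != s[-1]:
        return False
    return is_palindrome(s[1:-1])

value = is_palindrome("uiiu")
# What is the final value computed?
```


is_palindrome("uiiu")
"uiiu": s[0]='u' == s[-1]='u' -> is_palindrome("ii")
"ii": s[0]='i' == s[-1]='i' -> is_palindrome("")
"": len <= 1 -> True
= True


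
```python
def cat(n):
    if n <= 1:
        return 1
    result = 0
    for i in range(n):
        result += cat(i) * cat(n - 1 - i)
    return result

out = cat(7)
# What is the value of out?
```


cat(7)
= sum of cat(i) * cat(7-1-i) for i in 0..6
First compute sub-values bottom-up:
  cat(0) = 1, cat(1) = 1
  cat(2) = 1*1 + 1*1 = 2
  cat(3) = 1*2 + 1*1 + 2*1 = 5
  cat(4) = 1*5 + 1*2 + 2*1 + 5*1 = 14
  cat(5) = 1*14 + 1*5 + 2*2 + 5*1 + 14*1 = 42
  cat(6) = 1*42 + 1*14 + 2*5 + 5*2 + 14*1 + 42*1 = 132
Now cat(7):
  cat(0)*cat(6) = 1*132 = 132
  cat(1)*cat(5) = 1*42 = 42
  cat(2)*cat(4) = 2*14 = 28
  cat(3)*cat(3) = 5*5 = 25
  cat(4)*cat(2) = 14*2 = 28
  cat(5)*cat(1) = 42*1 = 42
  cat(6)*cat(0) = 132*1 = 132
= 132 + 42 + 28 + 25 + 28 + 42 + 132
= 429


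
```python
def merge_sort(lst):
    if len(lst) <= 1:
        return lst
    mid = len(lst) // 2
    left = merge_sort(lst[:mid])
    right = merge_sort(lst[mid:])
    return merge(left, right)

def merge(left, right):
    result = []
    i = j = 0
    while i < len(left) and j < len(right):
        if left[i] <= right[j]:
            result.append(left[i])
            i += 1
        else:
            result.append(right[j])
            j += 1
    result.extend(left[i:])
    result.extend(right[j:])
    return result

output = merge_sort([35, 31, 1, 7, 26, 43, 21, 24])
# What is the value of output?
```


merge_sort([35, 31, 1, 7, 26, 43, 21, 24])
Split into [35, 31, 1, 7] and [26, 43, 21, 24]
Left sorted: [1, 7, 31, 35]
Right sorted: [21, 24, 26, 43]
Merge [1, 7, 31, 35] and [21, 24, 26, 43]
= [1, 7, 21, 24, 26, 31, 35, 43]


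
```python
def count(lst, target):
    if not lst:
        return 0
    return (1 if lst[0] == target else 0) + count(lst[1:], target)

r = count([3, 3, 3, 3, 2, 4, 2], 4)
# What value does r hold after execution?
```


count([3, 3, 3, 3, 2, 4, 2], 4)
lst[0]=3 != 4: 0 + count([3, 3, 3, 2, 4, 2], 4)
lst[0]=3 != 4: 0 + count([3, 3, 2, 4, 2], 4)
lst[0]=3 != 4: 0 + count([3, 2, 4, 2], 4)
lst[0]=3 != 4: 0 + count([2, 4, 2], 4)
lst[0]=2 != 4: 0 + count([4, 2], 4)
lst[0]=4 == 4: 1 + count([2], 4)
lst[0]=2 != 4: 0 + count([], 4)
= 1


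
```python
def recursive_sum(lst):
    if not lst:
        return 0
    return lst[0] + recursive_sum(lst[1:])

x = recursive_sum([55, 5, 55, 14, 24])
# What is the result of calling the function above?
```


recursive_sum([55, 5, 55, 14, 24])
= 55 + recursive_sum([5, 55, 14, 24])
= 55 + 5 + recursive_sum([55, 14, 24])
= 55 + 5 + 55 + recursive_sum([14, 24])
= 55 + 5 + 55 + 14 + recursive_sum([24])
= 55 + 5 + 55 + 14 + 24 + recursive_sum([])
= 55 + 5 + 55 + 14 + 24 + 0
= 153


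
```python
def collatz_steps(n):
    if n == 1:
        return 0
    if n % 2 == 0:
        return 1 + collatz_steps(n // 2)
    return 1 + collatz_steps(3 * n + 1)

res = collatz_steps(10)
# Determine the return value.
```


collatz_steps(10)
10 is even -> collatz_steps(5)
5 is odd -> 3*5+1 = 16 -> collatz_steps(16)
16 is even -> collatz_steps(8)
8 is even -> collatz_steps(4)
4 is even -> collatz_steps(2)
2 is even -> collatz_steps(1)
Reached 1 after 6 steps
= 6


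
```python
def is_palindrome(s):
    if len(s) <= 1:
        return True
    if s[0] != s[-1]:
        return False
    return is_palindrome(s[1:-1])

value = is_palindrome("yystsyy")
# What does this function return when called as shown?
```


is_palindrome("yystsyy")
"yystsyy": s[0]='y' == s[-1]='y' -> is_palindrome("ystsy")
"ystsy": s[0]='y' == s[-1]='y' -> is_palindrome("sts")
"sts": s[0]='s' == s[-1]='s' -> is_palindrome("t")
"t": len <= 1 -> True
= True


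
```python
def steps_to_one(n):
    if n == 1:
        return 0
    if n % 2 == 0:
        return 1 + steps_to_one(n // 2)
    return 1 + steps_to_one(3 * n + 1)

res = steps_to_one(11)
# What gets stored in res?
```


steps_to_one(11)
11 is odd -> 3*11+1 = 34 -> steps_to_one(34)
34 is even -> steps_to_one(17)
17 is odd -> 3*17+1 = 52 -> steps_to_one(52)
52 is even -> steps_to_one(26)
26 is even -> steps_to_one(13)
13 is odd -> 3*13+1 = 40 -> steps_to_one(40)
40 is even -> steps_to_one(20)
20 is even -> steps_to_one(10)
10 is even -> steps_to_one(5)
5 is odd -> 3*5+1 = 16 -> steps_to_one(16)
16 is even -> steps_to_one(8)
8 is even -> steps_to_one(4)
4 is even -> steps_to_one(2)
2 is even -> steps_to_one(1)
Reached 1 after 14 steps
= 14


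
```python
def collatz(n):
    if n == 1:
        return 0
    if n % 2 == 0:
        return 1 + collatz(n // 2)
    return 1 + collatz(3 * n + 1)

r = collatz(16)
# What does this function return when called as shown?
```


collatz(16)
16 is even -> collatz(8)
8 is even -> collatz(4)
4 is even -> collatz(2)
2 is even -> collatz(1)
Reached 1 after 4 steps
= 4


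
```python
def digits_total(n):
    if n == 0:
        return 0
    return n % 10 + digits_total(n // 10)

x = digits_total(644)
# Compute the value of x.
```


digits_total(644)
= 4 + digits_total(64)
= 4 + 4 + digits_total(6)
= 4 + 4 + 6 + digits_total(0)
= 4 + 4 + 6 + 0
= 14


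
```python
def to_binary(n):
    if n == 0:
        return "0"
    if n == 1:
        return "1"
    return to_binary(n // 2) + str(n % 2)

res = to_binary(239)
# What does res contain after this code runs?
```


to_binary(239)
= to_binary(119) + "1"
= to_binary(59) + "1" + "1"
= to_binary(29) + "1" + "1" + "1"
= to_binary(14) + "1" + "1" + "1" + "1"
= to_binary(7) + "0" + "1" + "1" + "1" + "1"
= to_binary(3) + "1" + "0" + "1" + "1" + "1" + "1"
= to_binary(1) + "1" + "1" + "0" + "1" + "1" + "1" + "1"
= "1" + "1" + "1" + "0" + "1" + "1" + "1" + "1"
= "11101111"


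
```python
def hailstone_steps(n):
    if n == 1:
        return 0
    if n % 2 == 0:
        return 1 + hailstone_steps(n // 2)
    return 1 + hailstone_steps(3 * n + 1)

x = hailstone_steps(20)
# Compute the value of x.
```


hailstone_steps(20)
20 is even -> hailstone_steps(10)
10 is even -> hailstone_steps(5)
5 is odd -> 3*5+1 = 16 -> hailstone_steps(16)
16 is even -> hailstone_steps(8)
8 is even -> hailstone_steps(4)
4 is even -> hailstone_steps(2)
2 is even -> hailstone_steps(1)
Reached 1 after 7 steps
= 7


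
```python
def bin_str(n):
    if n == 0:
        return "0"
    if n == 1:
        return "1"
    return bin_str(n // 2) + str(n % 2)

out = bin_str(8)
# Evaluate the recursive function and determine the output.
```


bin_str(8)
= bin_str(4) + "0"
= bin_str(2) + "0" + "0"
= bin_str(1) + "0" + "0" + "0"
= "1" + "0" + "0" + "0"
= "1000"


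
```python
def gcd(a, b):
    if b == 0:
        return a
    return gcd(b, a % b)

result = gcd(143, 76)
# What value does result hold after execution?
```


gcd(143, 76)
= gcd(76, 143 % 76) = gcd(76, 67)
= gcd(67, 76 % 67) = gcd(67, 9)
= gcd(9, 67 % 9) = gcd(9, 4)
= gcd(4, 9 % 4) = gcd(4, 1)
= gcd(1, 4 % 1) = gcd(1, 0)
b == 0, return a = 1


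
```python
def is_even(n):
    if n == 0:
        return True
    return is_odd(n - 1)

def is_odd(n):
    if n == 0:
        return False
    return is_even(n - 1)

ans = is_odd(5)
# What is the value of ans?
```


is_odd(5)
= is_even(4)
= is_odd(3)
= is_even(2)
= is_odd(1)
= is_even(0)
n == 0: return True
= True


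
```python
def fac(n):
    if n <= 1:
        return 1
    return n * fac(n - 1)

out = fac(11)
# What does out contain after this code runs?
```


fac(11)
= 11 * fac(10)
= 11 * 10 * fac(9)
= 11 * 10 * 9 * fac(8)
= 11 * 10 * 9 * 8 * fac(7)
= 11 * 10 * 9 * 8 * 7 * fac(6)
= 11 * 10 * 9 * 8 * 7 * 6 * fac(5)
= 11 * 10 * 9 * 8 * 7 * 6 * 5 * fac(4)
= 11 * 10 * 9 * 8 * 7 * 6 * 5 * 4 * fac(3)
= 11 * 10 * 9 * 8 * 7 * 6 * 5 * 4 * 3 * fac(2)
= 11 * 10 * 9 * 8 * 7 * 6 * 5 * 4 * 3 * 2 * fac(1)
= 11 * 10 * 9 * 8 * 7 * 6 * 5 * 4 * 3 * 2 * 1
= 39916800


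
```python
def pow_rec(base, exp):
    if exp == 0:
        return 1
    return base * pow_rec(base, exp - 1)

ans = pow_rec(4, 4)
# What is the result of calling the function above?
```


pow_rec(4, 4)
= 4 * pow_rec(4, 3)
= 4 * 4 * pow_rec(4, 2)
= 4 * 4 * 4 * pow_rec(4, 1)
= 4 * 4 * 4 * 4 * pow_rec(4, 0)
= 4 * 4 * 4 * 4 * 1
= 256


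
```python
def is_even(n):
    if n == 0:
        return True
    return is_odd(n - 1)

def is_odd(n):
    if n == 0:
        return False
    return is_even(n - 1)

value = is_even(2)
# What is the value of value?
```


is_even(2)
= is_odd(1)
= is_even(0)
n == 0: return True
= True


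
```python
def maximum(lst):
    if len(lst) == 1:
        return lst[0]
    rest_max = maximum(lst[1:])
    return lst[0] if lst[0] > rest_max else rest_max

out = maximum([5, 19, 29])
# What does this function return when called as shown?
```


maximum([5, 19, 29])
= compare 5 with maximum([19, 29])
= compare 19 with maximum([29])
Base: maximum([29]) = 29
compare 19 with 29: max = 29
compare 5 with 29: max = 29
= 29


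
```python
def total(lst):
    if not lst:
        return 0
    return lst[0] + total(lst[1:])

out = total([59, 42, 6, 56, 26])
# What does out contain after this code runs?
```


total([59, 42, 6, 56, 26])
= 59 + total([42, 6, 56, 26])
= 59 + 42 + total([6, 56, 26])
= 59 + 42 + 6 + total([56, 26])
= 59 + 42 + 6 + 56 + total([26])
= 59 + 42 + 6 + 56 + 26 + total([])
= 59 + 42 + 6 + 56 + 26 + 0
= 189


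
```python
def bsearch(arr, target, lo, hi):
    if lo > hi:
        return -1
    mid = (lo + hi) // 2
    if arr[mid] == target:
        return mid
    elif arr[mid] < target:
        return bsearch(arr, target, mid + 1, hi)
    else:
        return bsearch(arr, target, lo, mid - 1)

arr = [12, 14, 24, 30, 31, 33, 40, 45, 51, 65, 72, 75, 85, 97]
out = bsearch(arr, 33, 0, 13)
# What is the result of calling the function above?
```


bsearch(arr, 33, 0, 13)
lo=0, hi=13, mid=6, arr[mid]=40
40 > 33, search left half
lo=0, hi=5, mid=2, arr[mid]=24
24 < 33, search right half
lo=3, hi=5, mid=4, arr[mid]=31
31 < 33, search right half
lo=5, hi=5, mid=5, arr[mid]=33
arr[5] == 33, found at index 5
= 5


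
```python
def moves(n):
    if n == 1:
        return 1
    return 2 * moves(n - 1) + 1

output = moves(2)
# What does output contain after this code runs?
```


moves(2)
= 2 * moves(1) + 1
Now compute bottom-up:
moves(1) = 1
moves(2) = 2 * 1 + 1 = 3
= 3


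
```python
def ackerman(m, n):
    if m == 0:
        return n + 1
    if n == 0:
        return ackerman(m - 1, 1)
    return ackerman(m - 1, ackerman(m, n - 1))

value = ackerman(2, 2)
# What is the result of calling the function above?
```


ackerman(2, 2)
= ackerman(1, ackerman(2, 1))
First compute ackerman(2, 1) = 5
= ackerman(1, 5)
= 7


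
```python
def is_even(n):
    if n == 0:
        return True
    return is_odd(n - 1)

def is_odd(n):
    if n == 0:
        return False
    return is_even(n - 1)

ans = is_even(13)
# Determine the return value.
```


is_even(13)
= is_odd(12)
= is_even(11)
= is_odd(10)
= is_even(9)
= is_odd(8)
= is_even(7)
= is_odd(6)
= is_even(5)
= is_odd(4)
= is_even(3)
= is_odd(2)
= is_even(1)
= is_odd(0)
n == 0: return False
= False


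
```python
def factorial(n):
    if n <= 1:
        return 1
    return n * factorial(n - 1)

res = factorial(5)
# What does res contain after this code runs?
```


factorial(5)
= 5 * factorial(4)
= 5 * 4 * factorial(3)
= 5 * 4 * 3 * factorial(2)
= 5 * 4 * 3 * 2 * factorial(1)
= 5 * 4 * 3 * 2 * 1
= 120


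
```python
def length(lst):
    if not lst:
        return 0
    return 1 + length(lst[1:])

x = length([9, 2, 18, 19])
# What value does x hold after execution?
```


length([9, 2, 18, 19])
= 1 + length([2, 18, 19])
= 1 + 1 + length([18, 19])
= 1 + 1 + 1 + length([19])
= 1 + 1 + 1 + 1 + length([])
= 1 + 1 + 1 + 1 + 0
= 4


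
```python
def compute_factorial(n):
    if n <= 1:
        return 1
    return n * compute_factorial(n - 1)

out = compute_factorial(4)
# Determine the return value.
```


compute_factorial(4)
= 4 * compute_factorial(3)
= 4 * 3 * compute_factorial(2)
= 4 * 3 * 2 * compute_factorial(1)
= 4 * 3 * 2 * 1
= 24


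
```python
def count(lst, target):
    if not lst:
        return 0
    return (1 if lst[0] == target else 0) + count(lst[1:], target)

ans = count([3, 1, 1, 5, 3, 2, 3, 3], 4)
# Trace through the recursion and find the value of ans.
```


count([3, 1, 1, 5, 3, 2, 3, 3], 4)
lst[0]=3 != 4: 0 + count([1, 1, 5, 3, 2, 3, 3], 4)
lst[0]=1 != 4: 0 + count([1, 5, 3, 2, 3, 3], 4)
lst[0]=1 != 4: 0 + count([5, 3, 2, 3, 3], 4)
lst[0]=5 != 4: 0 + count([3, 2, 3, 3], 4)
lst[0]=3 != 4: 0 + count([2, 3, 3], 4)
lst[0]=2 != 4: 0 + count([3, 3], 4)
lst[0]=3 != 4: 0 + count([3], 4)
lst[0]=3 != 4: 0 + count([], 4)
= 0


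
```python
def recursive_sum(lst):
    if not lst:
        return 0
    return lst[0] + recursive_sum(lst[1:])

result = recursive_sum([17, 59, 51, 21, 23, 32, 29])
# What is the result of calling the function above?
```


recursive_sum([17, 59, 51, 21, 23, 32, 29])
= 17 + recursive_sum([59, 51, 21, 23, 32, 29])
= 17 + 59 + recursive_sum([51, 21, 23, 32, 29])
= 17 + 59 + 51 + recursive_sum([21, 23, 32, 29])
= 17 + 59 + 51 + 21 + recursive_sum([23, 32, 29])
= 17 + 59 + 51 + 21 + 23 + recursive_sum([32, 29])
= 17 + 59 + 51 + 21 + 23 + 32 + recursive_sum([29])
= 17 + 59 + 51 + 21 + 23 + 32 + 29 + recursive_sum([])
= 17 + 59 + 51 + 21 + 23 + 32 + 29 + 0
= 232


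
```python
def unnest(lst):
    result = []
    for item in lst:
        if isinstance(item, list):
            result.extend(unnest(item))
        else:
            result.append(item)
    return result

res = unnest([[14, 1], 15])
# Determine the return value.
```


unnest([[14, 1], 15])
Processing each element:
  [14, 1] is a list -> unnest recursively -> [14, 1]
  15 is not a list -> append 15
= [14, 1, 15]


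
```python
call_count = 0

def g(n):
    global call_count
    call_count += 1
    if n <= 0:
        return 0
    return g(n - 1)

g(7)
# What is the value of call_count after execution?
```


g(7) calls g(6) calls ... calls g(0)
Total calls: 7 + 1 (for base case) = 8


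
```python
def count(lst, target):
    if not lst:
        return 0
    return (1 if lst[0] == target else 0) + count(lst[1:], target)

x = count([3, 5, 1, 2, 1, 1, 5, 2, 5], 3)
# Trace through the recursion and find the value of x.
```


count([3, 5, 1, 2, 1, 1, 5, 2, 5], 3)
lst[0]=3 == 3: 1 + count([5, 1, 2, 1, 1, 5, 2, 5], 3)
lst[0]=5 != 3: 0 + count([1, 2, 1, 1, 5, 2, 5], 3)
lst[0]=1 != 3: 0 + count([2, 1, 1, 5, 2, 5], 3)
lst[0]=2 != 3: 0 + count([1, 1, 5, 2, 5], 3)
lst[0]=1 != 3: 0 + count([1, 5, 2, 5], 3)
lst[0]=1 != 3: 0 + count([5, 2, 5], 3)
lst[0]=5 != 3: 0 + count([2, 5], 3)
lst[0]=2 != 3: 0 + count([5], 3)
lst[0]=5 != 3: 0 + count([], 3)
= 1


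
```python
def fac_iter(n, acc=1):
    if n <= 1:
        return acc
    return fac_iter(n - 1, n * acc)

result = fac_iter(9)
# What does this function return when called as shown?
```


fac_iter(9, 1)
= fac_iter(8, 9 * 1) = fac_iter(8, 9)
= fac_iter(7, 8 * 9) = fac_iter(7, 72)
= fac_iter(6, 7 * 72) = fac_iter(6, 504)
= fac_iter(5, 6 * 504) = fac_iter(5, 3024)
= fac_iter(4, 5 * 3024) = fac_iter(4, 15120)
= fac_iter(3, 4 * 15120) = fac_iter(3, 60480)
= fac_iter(2, 3 * 60480) = fac_iter(2, 181440)
= fac_iter(1, 2 * 181440) = fac_iter(1, 362880)
n <= 1, return acc = 362880


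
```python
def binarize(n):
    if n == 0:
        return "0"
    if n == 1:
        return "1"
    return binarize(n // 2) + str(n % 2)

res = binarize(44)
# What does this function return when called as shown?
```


binarize(44)
= binarize(22) + "0"
= binarize(11) + "0" + "0"
= binarize(5) + "1" + "0" + "0"
= binarize(2) + "1" + "1" + "0" + "0"
= binarize(1) + "0" + "1" + "1" + "0" + "0"
= "1" + "0" + "1" + "1" + "0" + "0"
= "101100"


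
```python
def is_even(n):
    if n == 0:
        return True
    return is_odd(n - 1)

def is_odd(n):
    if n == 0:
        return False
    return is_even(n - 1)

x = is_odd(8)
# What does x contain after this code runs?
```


is_odd(8)
= is_even(7)
= is_odd(6)
= is_even(5)
= is_odd(4)
= is_even(3)
= is_odd(2)
= is_even(1)
= is_odd(0)
n == 0: return False
= False


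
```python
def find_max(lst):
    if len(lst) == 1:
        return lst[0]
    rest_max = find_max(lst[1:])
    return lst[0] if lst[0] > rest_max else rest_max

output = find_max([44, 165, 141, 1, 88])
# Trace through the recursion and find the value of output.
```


find_max([44, 165, 141, 1, 88])
= compare 44 with find_max([165, 141, 1, 88])
= compare 165 with find_max([141, 1, 88])
= compare 141 with find_max([1, 88])
= compare 1 with find_max([88])
Base: find_max([88]) = 88
compare 1 with 88: max = 88
compare 141 with 88: max = 141
compare 165 with 141: max = 165
compare 44 with 165: max = 165
= 165


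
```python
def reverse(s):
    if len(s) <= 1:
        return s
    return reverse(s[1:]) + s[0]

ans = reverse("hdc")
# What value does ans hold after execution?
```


reverse("hdc")
= reverse("dc") + "h"
= reverse("c") + "d" + "h"
= "c" + "d" + "h"
= "cdh"


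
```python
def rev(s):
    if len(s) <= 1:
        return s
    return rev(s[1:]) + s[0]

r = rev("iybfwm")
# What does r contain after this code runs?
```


rev("iybfwm")
= rev("ybfwm") + "i"
= rev("bfwm") + "y" + "i"
= rev("fwm") + "b" + "y" + "i"
= rev("wm") + "f" + "b" + "y" + "i"
= rev("m") + "w" + "f" + "b" + "y" + "i"
= "m" + "w" + "f" + "b" + "y" + "i"
= "mwfbyi"


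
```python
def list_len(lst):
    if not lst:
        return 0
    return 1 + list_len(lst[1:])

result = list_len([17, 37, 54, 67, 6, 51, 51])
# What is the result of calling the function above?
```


list_len([17, 37, 54, 67, 6, 51, 51])
= 1 + list_len([37, 54, 67, 6, 51, 51])
= 1 + 1 + list_len([54, 67, 6, 51, 51])
= 1 + 1 + 1 + list_len([67, 6, 51, 51])
= 1 + 1 + 1 + 1 + list_len([6, 51, 51])
= 1 + 1 + 1 + 1 + 1 + list_len([51, 51])
= 1 + 1 + 1 + 1 + 1 + 1 + list_len([51])
= 1 + 1 + 1 + 1 + 1 + 1 + 1 + list_len([])
= 1 + 1 + 1 + 1 + 1 + 1 + 1 + 0
= 7


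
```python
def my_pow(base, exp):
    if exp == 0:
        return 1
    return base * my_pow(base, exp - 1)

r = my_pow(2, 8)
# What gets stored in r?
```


my_pow(2, 8)
= 2 * my_pow(2, 7)
= 2 * 2 * my_pow(2, 6)
= 2 * 2 * 2 * my_pow(2, 5)
= 2 * 2 * 2 * 2 * my_pow(2, 4)
= 2 * 2 * 2 * 2 * 2 * my_pow(2, 3)
= 2 * 2 * 2 * 2 * 2 * 2 * my_pow(2, 2)
= 2 * 2 * 2 * 2 * 2 * 2 * 2 * my_pow(2, 1)
= 2 * 2 * 2 * 2 * 2 * 2 * 2 * 2 * my_pow(2, 0)
= 2 * 2 * 2 * 2 * 2 * 2 * 2 * 2 * 1
= 256


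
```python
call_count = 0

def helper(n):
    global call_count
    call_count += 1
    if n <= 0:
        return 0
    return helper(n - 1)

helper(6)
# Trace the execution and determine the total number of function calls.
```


helper(6) calls helper(5) calls ... calls helper(0)
Total calls: 6 + 1 (for base case) = 7


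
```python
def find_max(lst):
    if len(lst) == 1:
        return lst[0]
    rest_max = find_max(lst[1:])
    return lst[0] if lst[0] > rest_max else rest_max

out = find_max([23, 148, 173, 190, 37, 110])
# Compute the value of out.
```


find_max([23, 148, 173, 190, 37, 110])
= compare 23 with find_max([148, 173, 190, 37, 110])
= compare 148 with find_max([173, 190, 37, 110])
= compare 173 with find_max([190, 37, 110])
= compare 190 with find_max([37, 110])
= compare 37 with find_max([110])
Base: find_max([110]) = 110
compare 37 with 110: max = 110
compare 190 with 110: max = 190
compare 173 with 190: max = 190
compare 148 with 190: max = 190
compare 23 with 190: max = 190
= 190


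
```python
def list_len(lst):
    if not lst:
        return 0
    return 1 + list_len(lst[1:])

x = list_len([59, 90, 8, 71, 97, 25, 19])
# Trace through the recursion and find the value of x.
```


list_len([59, 90, 8, 71, 97, 25, 19])
= 1 + list_len([90, 8, 71, 97, 25, 19])
= 1 + 1 + list_len([8, 71, 97, 25, 19])
= 1 + 1 + 1 + list_len([71, 97, 25, 19])
= 1 + 1 + 1 + 1 + list_len([97, 25, 19])
= 1 + 1 + 1 + 1 + 1 + list_len([25, 19])
= 1 + 1 + 1 + 1 + 1 + 1 + list_len([19])
= 1 + 1 + 1 + 1 + 1 + 1 + 1 + list_len([])
= 1 + 1 + 1 + 1 + 1 + 1 + 1 + 0
= 7


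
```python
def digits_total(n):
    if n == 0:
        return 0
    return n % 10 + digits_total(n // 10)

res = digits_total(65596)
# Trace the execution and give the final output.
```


digits_total(65596)
= 6 + digits_total(6559)
= 6 + 9 + digits_total(655)
= 6 + 9 + 5 + digits_total(65)
= 6 + 9 + 5 + 5 + digits_total(6)
= 6 + 9 + 5 + 5 + 6 + digits_total(0)
= 6 + 9 + 5 + 5 + 6 + 0
= 31


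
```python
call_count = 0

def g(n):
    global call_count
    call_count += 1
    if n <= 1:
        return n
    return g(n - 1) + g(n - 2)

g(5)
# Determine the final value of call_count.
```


g(5) calls g(4) and g(3); each non-base call branches into two more.
Let C(k) = total number of calls made by g(k), including the call to g(k) itself.
Base cases: C(0) = 1, C(1) = 1
Recurrence: C(k) = 1 + C(k-1) + C(k-2)
  C(2) = 1 + C(1) + C(0) = 1 + 1 + 1 = 3
  C(3) = 1 + C(2) + C(1) = 1 + 3 + 1 = 5
  C(4) = 1 + C(3) + C(2) = 1 + 5 + 3 = 9
  C(5) = 1 + C(4) + C(3) = 1 + 9 + 5 = 15
Total calls = C(5) = 15


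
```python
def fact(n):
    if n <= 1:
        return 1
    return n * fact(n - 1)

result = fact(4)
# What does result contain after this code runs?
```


fact(4)
= 4 * fact(3)
= 4 * 3 * fact(2)
= 4 * 3 * 2 * fact(1)
= 4 * 3 * 2 * 1
= 24


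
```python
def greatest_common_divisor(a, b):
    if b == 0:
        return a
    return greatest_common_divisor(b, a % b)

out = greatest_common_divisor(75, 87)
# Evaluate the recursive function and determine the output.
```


greatest_common_divisor(75, 87)
= greatest_common_divisor(87, 75 % 87) = greatest_common_divisor(87, 75)
= greatest_common_divisor(75, 87 % 75) = greatest_common_divisor(75, 12)
= greatest_common_divisor(12, 75 % 12) = greatest_common_divisor(12, 3)
= greatest_common_divisor(3, 12 % 3) = greatest_common_divisor(3, 0)
b == 0, return a = 3


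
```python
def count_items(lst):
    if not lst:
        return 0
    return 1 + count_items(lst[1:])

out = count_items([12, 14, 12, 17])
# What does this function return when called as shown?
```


count_items([12, 14, 12, 17])
= 1 + count_items([14, 12, 17])
= 1 + 1 + count_items([12, 17])
= 1 + 1 + 1 + count_items([17])
= 1 + 1 + 1 + 1 + count_items([])
= 1 + 1 + 1 + 1 + 0
= 4


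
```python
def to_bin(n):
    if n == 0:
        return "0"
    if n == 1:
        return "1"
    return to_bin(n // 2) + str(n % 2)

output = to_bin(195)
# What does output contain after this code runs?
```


to_bin(195)
= to_bin(97) + "1"
= to_bin(48) + "1" + "1"
= to_bin(24) + "0" + "1" + "1"
= to_bin(12) + "0" + "0" + "1" + "1"
= to_bin(6) + "0" + "0" + "0" + "1" + "1"
= to_bin(3) + "0" + "0" + "0" + "0" + "1" + "1"
= to_bin(1) + "1" + "0" + "0" + "0" + "0" + "1" + "1"
= "1" + "1" + "0" + "0" + "0" + "0" + "1" + "1"
= "11000011"


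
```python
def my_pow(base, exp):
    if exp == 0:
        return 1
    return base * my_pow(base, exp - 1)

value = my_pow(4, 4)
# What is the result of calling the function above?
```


my_pow(4, 4)
= 4 * my_pow(4, 3)
= 4 * 4 * my_pow(4, 2)
= 4 * 4 * 4 * my_pow(4, 1)
= 4 * 4 * 4 * 4 * my_pow(4, 0)
= 4 * 4 * 4 * 4 * 1
= 256


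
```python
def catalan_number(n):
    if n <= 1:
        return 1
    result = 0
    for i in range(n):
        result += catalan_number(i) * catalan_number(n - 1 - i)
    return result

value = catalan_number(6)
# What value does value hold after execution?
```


catalan_number(6)
= sum of catalan_number(i) * catalan_number(6-1-i) for i in 0..5
First compute sub-values bottom-up:
  catalan_number(0) = 1, catalan_number(1) = 1
  catalan_number(2) = 1*1 + 1*1 = 2
  catalan_number(3) = 1*2 + 1*1 + 2*1 = 5
  catalan_number(4) = 1*5 + 1*2 + 2*1 + 5*1 = 14
  catalan_number(5) = 1*14 + 1*5 + 2*2 + 5*1 + 14*1 = 42
Now catalan_number(6):
  catalan_number(0)*catalan_number(5) = 1*42 = 42
  catalan_number(1)*catalan_number(4) = 1*14 = 14
  catalan_number(2)*catalan_number(3) = 2*5 = 10
  catalan_number(3)*catalan_number(2) = 5*2 = 10
  catalan_number(4)*catalan_number(1) = 14*1 = 14
  catalan_number(5)*catalan_number(0) = 42*1 = 42
= 42 + 14 + 10 + 10 + 14 + 42
= 132


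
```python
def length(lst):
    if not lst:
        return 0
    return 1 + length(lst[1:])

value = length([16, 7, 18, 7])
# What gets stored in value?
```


length([16, 7, 18, 7])
= 1 + length([7, 18, 7])
= 1 + 1 + length([18, 7])
= 1 + 1 + 1 + length([7])
= 1 + 1 + 1 + 1 + length([])
= 1 + 1 + 1 + 1 + 0
= 4


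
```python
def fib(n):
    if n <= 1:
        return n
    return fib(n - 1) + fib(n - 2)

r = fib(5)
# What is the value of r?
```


fib(5)
= fib(4) + fib(3)
= (fib(3) + fib(2)) + fib(3)
Computing bottom-up: fib(0)=0, fib(1)=1, fib(2)=1, fib(3)=2, fib(4)=3, fib(5)=5
= 5


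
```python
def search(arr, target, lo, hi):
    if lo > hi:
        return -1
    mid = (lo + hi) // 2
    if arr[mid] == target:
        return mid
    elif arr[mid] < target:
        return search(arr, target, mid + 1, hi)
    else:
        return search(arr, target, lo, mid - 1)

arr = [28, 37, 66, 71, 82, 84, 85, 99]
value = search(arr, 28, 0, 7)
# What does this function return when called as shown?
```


search(arr, 28, 0, 7)
lo=0, hi=7, mid=3, arr[mid]=71
71 > 28, search left half
lo=0, hi=2, mid=1, arr[mid]=37
37 > 28, search left half
lo=0, hi=0, mid=0, arr[mid]=28
arr[0] == 28, found at index 0
= 0


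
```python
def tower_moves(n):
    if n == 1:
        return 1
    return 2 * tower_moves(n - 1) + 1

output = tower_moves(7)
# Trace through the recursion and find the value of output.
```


tower_moves(7)
= 2 * tower_moves(6) + 1
= 2 * (2 * tower_moves(5) + 1) + 1
= 2 * (2 * (2 * tower_moves(4) + 1) + 1) + 1
= 2 * (2 * (2 * (2 * tower_moves(3) + 1) + 1) + 1) + 1
= 2 * (2 * (2 * (2 * (2 * tower_moves(2) + 1) + 1) + 1) + 1) + 1
= 2 * (2 * (2 * (2 * (2 * (2 * tower_moves(1) + 1) + 1) + 1) + 1) + 1) + 1
Now compute bottom-up:
tower_moves(1) = 1
tower_moves(2) = 2 * 1 + 1 = 3
tower_moves(3) = 2 * 3 + 1 = 7
tower_moves(4) = 2 * 7 + 1 = 15
tower_moves(5) = 2 * 15 + 1 = 31
tower_moves(6) = 2 * 31 + 1 = 63
tower_moves(7) = 2 * 63 + 1 = 127
= 127


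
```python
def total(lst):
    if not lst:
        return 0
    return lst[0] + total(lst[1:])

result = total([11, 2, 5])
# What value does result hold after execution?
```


total([11, 2, 5])
= 11 + total([2, 5])
= 11 + 2 + total([5])
= 11 + 2 + 5 + total([])
= 11 + 2 + 5 + 0
= 18


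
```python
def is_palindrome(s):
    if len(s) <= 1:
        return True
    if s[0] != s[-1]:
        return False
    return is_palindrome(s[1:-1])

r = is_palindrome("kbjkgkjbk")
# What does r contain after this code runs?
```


is_palindrome("kbjkgkjbk")
"kbjkgkjbk": s[0]='k' == s[-1]='k' -> is_palindrome("bjkgkjb")
"bjkgkjb": s[0]='b' == s[-1]='b' -> is_palindrome("jkgkj")
"jkgkj": s[0]='j' == s[-1]='j' -> is_palindrome("kgk")
"kgk": s[0]='k' == s[-1]='k' -> is_palindrome("g")
"g": len <= 1 -> True
= True


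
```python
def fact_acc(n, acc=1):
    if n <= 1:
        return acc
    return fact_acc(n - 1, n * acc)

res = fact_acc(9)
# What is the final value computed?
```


fact_acc(9, 1)
= fact_acc(8, 9 * 1) = fact_acc(8, 9)
= fact_acc(7, 8 * 9) = fact_acc(7, 72)
= fact_acc(6, 7 * 72) = fact_acc(6, 504)
= fact_acc(5, 6 * 504) = fact_acc(5, 3024)
= fact_acc(4, 5 * 3024) = fact_acc(4, 15120)
= fact_acc(3, 4 * 15120) = fact_acc(3, 60480)
= fact_acc(2, 3 * 60480) = fact_acc(2, 181440)
= fact_acc(1, 2 * 181440) = fact_acc(1, 362880)
n <= 1, return acc = 362880


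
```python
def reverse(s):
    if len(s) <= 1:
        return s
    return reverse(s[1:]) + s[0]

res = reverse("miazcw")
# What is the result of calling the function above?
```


reverse("miazcw")
= reverse("iazcw") + "m"
= reverse("azcw") + "i" + "m"
= reverse("zcw") + "a" + "i" + "m"
= reverse("cw") + "z" + "a" + "i" + "m"
= reverse("w") + "c" + "z" + "a" + "i" + "m"
= "w" + "c" + "z" + "a" + "i" + "m"
= "wczaim"


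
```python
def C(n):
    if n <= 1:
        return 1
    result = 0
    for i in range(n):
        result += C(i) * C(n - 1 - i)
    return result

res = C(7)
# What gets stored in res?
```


C(7)
= sum of C(i) * C(7-1-i) for i in 0..6
First compute sub-values bottom-up:
  C(0) = 1, C(1) = 1
  C(2) = 1*1 + 1*1 = 2
  C(3) = 1*2 + 1*1 + 2*1 = 5
  C(4) = 1*5 + 1*2 + 2*1 + 5*1 = 14
  C(5) = 1*14 + 1*5 + 2*2 + 5*1 + 14*1 = 42
  C(6) = 1*42 + 1*14 + 2*5 + 5*2 + 14*1 + 42*1 = 132
Now C(7):
  C(0)*C(6) = 1*132 = 132
  C(1)*C(5) = 1*42 = 42
  C(2)*C(4) = 2*14 = 28
  C(3)*C(3) = 5*5 = 25
  C(4)*C(2) = 14*2 = 28
  C(5)*C(1) = 42*1 = 42
  C(6)*C(0) = 132*1 = 132
= 132 + 42 + 28 + 25 + 28 + 42 + 132
= 429


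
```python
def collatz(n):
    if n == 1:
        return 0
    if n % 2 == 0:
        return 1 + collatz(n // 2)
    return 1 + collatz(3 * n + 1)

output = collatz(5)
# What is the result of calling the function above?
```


collatz(5)
5 is odd -> 3*5+1 = 16 -> collatz(16)
16 is even -> collatz(8)
8 is even -> collatz(4)
4 is even -> collatz(2)
2 is even -> collatz(1)
Reached 1 after 5 steps
= 5


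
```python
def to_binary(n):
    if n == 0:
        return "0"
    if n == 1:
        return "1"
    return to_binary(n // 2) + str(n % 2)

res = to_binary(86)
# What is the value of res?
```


to_binary(86)
= to_binary(43) + "0"
= to_binary(21) + "1" + "0"
= to_binary(10) + "1" + "1" + "0"
= to_binary(5) + "0" + "1" + "1" + "0"
= to_binary(2) + "1" + "0" + "1" + "1" + "0"
= to_binary(1) + "0" + "1" + "0" + "1" + "1" + "0"
= "1" + "0" + "1" + "0" + "1" + "1" + "0"
= "1010110"


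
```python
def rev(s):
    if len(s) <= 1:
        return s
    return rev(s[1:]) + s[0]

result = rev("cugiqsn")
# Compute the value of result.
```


rev("cugiqsn")
= rev("ugiqsn") + "c"
= rev("giqsn") + "u" + "c"
= rev("iqsn") + "g" + "u" + "c"
= rev("qsn") + "i" + "g" + "u" + "c"
= rev("sn") + "q" + "i" + "g" + "u" + "c"
= rev("n") + "s" + "q" + "i" + "g" + "u" + "c"
= "n" + "s" + "q" + "i" + "g" + "u" + "c"
= "nsqiguc"


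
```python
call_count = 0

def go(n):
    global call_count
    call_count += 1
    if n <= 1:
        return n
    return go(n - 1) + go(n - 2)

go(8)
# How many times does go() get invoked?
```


go(8) calls go(7) and go(6); each non-base call branches into two more.
Let C(k) = total number of calls made by go(k), including the call to go(k) itself.
Base cases: C(0) = 1, C(1) = 1
Recurrence: C(k) = 1 + C(k-1) + C(k-2)
  C(2) = 1 + C(1) + C(0) = 1 + 1 + 1 = 3
  C(3) = 1 + C(2) + C(1) = 1 + 3 + 1 = 5
  C(4) = 1 + C(3) + C(2) = 1 + 5 + 3 = 9
  C(5) = 1 + C(4) + C(3) = 1 + 9 + 5 = 15
  C(6) = 1 + C(5) + C(4) = 1 + 15 + 9 = 25
  C(7) = 1 + C(6) + C(5) = 1 + 25 + 15 = 41
  C(8) = 1 + C(7) + C(6) = 1 + 41 + 25 = 67
Total calls = C(8) = 67


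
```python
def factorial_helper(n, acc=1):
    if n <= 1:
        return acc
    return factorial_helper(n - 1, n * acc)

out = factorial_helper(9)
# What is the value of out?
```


factorial_helper(9, 1)
= factorial_helper(8, 9 * 1) = factorial_helper(8, 9)
= factorial_helper(7, 8 * 9) = factorial_helper(7, 72)
= factorial_helper(6, 7 * 72) = factorial_helper(6, 504)
= factorial_helper(5, 6 * 504) = factorial_helper(5, 3024)
= factorial_helper(4, 5 * 3024) = factorial_helper(4, 15120)
= factorial_helper(3, 4 * 15120) = factorial_helper(3, 60480)
= factorial_helper(2, 3 * 60480) = factorial_helper(2, 181440)
= factorial_helper(1, 2 * 181440) = factorial_helper(1, 362880)
n <= 1, return acc = 362880


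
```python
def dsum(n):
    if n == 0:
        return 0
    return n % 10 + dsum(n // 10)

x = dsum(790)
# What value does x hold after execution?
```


dsum(790)
= 0 + dsum(79)
= 0 + 9 + dsum(7)
= 0 + 9 + 7 + dsum(0)
= 0 + 9 + 7 + 0
= 16


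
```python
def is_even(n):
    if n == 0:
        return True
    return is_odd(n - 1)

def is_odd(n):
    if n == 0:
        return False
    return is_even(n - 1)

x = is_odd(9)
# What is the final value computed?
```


is_odd(9)
= is_even(8)
= is_odd(7)
= is_even(6)
= is_odd(5)
= is_even(4)
= is_odd(3)
= is_even(2)
= is_odd(1)
= is_even(0)
n == 0: return True
= True


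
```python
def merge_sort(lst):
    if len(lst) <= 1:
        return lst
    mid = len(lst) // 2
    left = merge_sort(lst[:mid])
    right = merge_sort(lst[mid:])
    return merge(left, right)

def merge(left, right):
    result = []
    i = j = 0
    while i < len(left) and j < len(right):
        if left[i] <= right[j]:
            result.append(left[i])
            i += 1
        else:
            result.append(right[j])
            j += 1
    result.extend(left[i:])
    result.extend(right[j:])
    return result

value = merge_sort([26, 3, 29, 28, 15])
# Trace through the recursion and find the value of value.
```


merge_sort([26, 3, 29, 28, 15])
Split into [26, 3] and [29, 28, 15]
Left sorted: [3, 26]
Right sorted: [15, 28, 29]
Merge [3, 26] and [15, 28, 29]
= [3, 15, 26, 28, 29]


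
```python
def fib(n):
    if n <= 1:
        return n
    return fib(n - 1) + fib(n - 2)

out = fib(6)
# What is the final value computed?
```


fib(6)
= fib(5) + fib(4)
= (fib(4) + fib(3)) + fib(4)
Computing bottom-up: fib(0)=0, fib(1)=1, fib(2)=1, fib(3)=2, fib(4)=3, fib(5)=5, fib(6)=8
= 8


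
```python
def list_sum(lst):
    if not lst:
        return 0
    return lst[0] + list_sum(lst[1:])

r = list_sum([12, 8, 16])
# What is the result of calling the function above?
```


list_sum([12, 8, 16])
= 12 + list_sum([8, 16])
= 12 + 8 + list_sum([16])
= 12 + 8 + 16 + list_sum([])
= 12 + 8 + 16 + 0
= 36


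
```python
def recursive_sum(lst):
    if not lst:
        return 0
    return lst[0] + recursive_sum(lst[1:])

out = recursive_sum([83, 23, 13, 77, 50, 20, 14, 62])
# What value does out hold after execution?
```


recursive_sum([83, 23, 13, 77, 50, 20, 14, 62])
= 83 + recursive_sum([23, 13, 77, 50, 20, 14, 62])
= 83 + 23 + recursive_sum([13, 77, 50, 20, 14, 62])
= 83 + 23 + 13 + recursive_sum([77, 50, 20, 14, 62])
= 83 + 23 + 13 + 77 + recursive_sum([50, 20, 14, 62])
= 83 + 23 + 13 + 77 + 50 + recursive_sum([20, 14, 62])
= 83 + 23 + 13 + 77 + 50 + 20 + recursive_sum([14, 62])
= 83 + 23 + 13 + 77 + 50 + 20 + 14 + recursive_sum([62])
= 83 + 23 + 13 + 77 + 50 + 20 + 14 + 62 + recursive_sum([])
= 83 + 23 + 13 + 77 + 50 + 20 + 14 + 62 + 0
= 342


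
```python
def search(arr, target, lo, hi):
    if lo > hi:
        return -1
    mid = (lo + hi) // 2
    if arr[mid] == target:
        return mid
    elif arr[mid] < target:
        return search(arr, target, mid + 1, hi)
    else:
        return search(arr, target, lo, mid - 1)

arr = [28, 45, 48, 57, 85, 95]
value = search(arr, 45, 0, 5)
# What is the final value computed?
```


search(arr, 45, 0, 5)
lo=0, hi=5, mid=2, arr[mid]=48
48 > 45, search left half
lo=0, hi=1, mid=0, arr[mid]=28
28 < 45, search right half
lo=1, hi=1, mid=1, arr[mid]=45
arr[1] == 45, found at index 1
= 1


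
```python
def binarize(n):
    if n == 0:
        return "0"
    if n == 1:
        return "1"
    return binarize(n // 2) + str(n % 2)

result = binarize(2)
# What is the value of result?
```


binarize(2)
= binarize(1) + "0"
= "1" + "0"
= "10"


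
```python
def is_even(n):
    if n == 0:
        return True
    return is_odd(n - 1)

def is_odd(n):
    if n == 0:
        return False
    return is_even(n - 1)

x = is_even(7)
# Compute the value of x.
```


is_even(7)
= is_odd(6)
= is_even(5)
= is_odd(4)
= is_even(3)
= is_odd(2)
= is_even(1)
= is_odd(0)
n == 0: return False
= False


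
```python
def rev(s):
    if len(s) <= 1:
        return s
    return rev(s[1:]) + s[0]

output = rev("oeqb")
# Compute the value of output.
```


rev("oeqb")
= rev("eqb") + "o"
= rev("qb") + "e" + "o"
= rev("b") + "q" + "e" + "o"
= "b" + "q" + "e" + "o"
= "bqeo"


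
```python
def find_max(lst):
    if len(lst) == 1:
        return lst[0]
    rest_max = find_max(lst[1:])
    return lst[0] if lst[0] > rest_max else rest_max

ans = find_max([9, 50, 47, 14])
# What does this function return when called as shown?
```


find_max([9, 50, 47, 14])
= compare 9 with find_max([50, 47, 14])
= compare 50 with find_max([47, 14])
= compare 47 with find_max([14])
Base: find_max([14]) = 14
compare 47 with 14: max = 47
compare 50 with 47: max = 50
compare 9 with 50: max = 50
= 50


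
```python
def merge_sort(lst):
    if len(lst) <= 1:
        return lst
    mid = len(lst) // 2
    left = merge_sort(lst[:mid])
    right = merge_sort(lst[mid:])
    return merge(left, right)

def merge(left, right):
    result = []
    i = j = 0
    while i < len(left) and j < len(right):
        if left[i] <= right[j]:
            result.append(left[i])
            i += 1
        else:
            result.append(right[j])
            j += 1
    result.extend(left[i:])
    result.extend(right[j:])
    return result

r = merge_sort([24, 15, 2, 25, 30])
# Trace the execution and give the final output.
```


merge_sort([24, 15, 2, 25, 30])
Split into [24, 15] and [2, 25, 30]
Left sorted: [15, 24]
Right sorted: [2, 25, 30]
Merge [15, 24] and [2, 25, 30]
= [2, 15, 24, 25, 30]


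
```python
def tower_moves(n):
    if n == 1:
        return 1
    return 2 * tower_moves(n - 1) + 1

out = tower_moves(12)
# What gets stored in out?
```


tower_moves(12)
= 2 * tower_moves(11) + 1
= 2 * (2 * tower_moves(10) + 1) + 1
= 2 * (2 * (2 * tower_moves(9) + 1) + 1) + 1
= 2 * (2 * (2 * (2 * tower_moves(8) + 1) + 1) + 1) + 1
= 2 * (2 * (2 * (2 * (2 * tower_moves(7) + 1) + 1) + 1) + 1) + 1
= 2 * (2 * (2 * (2 * (2 * (2 * tower_moves(6) + 1) + 1) + 1) + 1) + 1) + 1
= 2 * (2 * (2 * (2 * (2 * (2 * (2 * tower_moves(5) + 1) + 1) + 1) + 1) + 1) + 1) + 1
= 2 * (2 * (2 * (2 * (2 * (2 * (2 * (2 * tower_moves(4) + 1) + 1) + 1) + 1) + 1) + 1) + 1) + 1
= 2 * (2 * (2 * (2 * (2 * (2 * (2 * (2 * (2 * tower_moves(3) + 1) + 1) + 1) + 1) + 1) + 1) + 1) + 1) + 1
= 2 * (2 * (2 * (2 * (2 * (2 * (2 * (2 * (2 * (2 * tower_moves(2) + 1) + 1) + 1) + 1) + 1) + 1) + 1) + 1) + 1) + 1
= 2 * (2 * (2 * (2 * (2 * (2 * (2 * (2 * (2 * (2 * (2 * tower_moves(1) + 1) + 1) + 1) + 1) + 1) + 1) + 1) + 1) + 1) + 1) + 1
Now compute bottom-up:
tower_moves(1) = 1
tower_moves(2) = 2 * 1 + 1 = 3
tower_moves(3) = 2 * 3 + 1 = 7
tower_moves(4) = 2 * 7 + 1 = 15
tower_moves(5) = 2 * 15 + 1 = 31
tower_moves(6) = 2 * 31 + 1 = 63
tower_moves(7) = 2 * 63 + 1 = 127
tower_moves(8) = 2 * 127 + 1 = 255
tower_moves(9) = 2 * 255 + 1 = 511
tower_moves(10) = 2 * 511 + 1 = 1023
tower_moves(11) = 2 * 1023 + 1 = 2047
tower_moves(12) = 2 * 2047 + 1 = 4095
= 4095


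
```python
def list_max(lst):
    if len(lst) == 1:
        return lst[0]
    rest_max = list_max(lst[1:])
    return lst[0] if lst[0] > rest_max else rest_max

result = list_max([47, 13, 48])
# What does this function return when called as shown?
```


list_max([47, 13, 48])
= compare 47 with list_max([13, 48])
= compare 13 with list_max([48])
Base: list_max([48]) = 48
compare 13 with 48: max = 48
compare 47 with 48: max = 48
= 48
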